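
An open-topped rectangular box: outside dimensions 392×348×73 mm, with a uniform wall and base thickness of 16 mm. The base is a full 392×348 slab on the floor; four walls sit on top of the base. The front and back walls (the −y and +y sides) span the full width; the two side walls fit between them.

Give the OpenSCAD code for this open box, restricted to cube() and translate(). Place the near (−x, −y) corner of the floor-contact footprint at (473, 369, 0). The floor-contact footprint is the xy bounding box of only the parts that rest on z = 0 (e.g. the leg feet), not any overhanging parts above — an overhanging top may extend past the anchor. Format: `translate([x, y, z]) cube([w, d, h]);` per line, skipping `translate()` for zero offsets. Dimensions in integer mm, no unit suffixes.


translate([473, 369, 0]) cube([392, 348, 16]);
translate([473, 369, 16]) cube([392, 16, 57]);
translate([473, 701, 16]) cube([392, 16, 57]);
translate([473, 385, 16]) cube([16, 316, 57]);
translate([849, 385, 16]) cube([16, 316, 57]);


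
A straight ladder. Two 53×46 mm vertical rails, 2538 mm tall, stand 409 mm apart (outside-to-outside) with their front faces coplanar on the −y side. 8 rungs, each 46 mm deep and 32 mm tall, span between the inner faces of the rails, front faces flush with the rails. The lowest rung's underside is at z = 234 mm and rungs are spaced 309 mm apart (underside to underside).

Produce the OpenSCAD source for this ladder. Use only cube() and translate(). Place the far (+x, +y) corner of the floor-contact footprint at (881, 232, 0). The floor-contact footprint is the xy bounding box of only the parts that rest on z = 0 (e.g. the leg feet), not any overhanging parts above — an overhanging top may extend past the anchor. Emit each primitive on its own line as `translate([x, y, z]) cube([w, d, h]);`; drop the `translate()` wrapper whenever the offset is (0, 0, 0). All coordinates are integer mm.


// rung span = 409 - 2*53 = 303
// rung[k] z = 234 + k*309
translate([472, 186, 0]) cube([53, 46, 2538]);
translate([828, 186, 0]) cube([53, 46, 2538]);
translate([525, 186, 234]) cube([303, 46, 32]);
translate([525, 186, 543]) cube([303, 46, 32]);
translate([525, 186, 852]) cube([303, 46, 32]);
translate([525, 186, 1161]) cube([303, 46, 32]);
translate([525, 186, 1470]) cube([303, 46, 32]);
translate([525, 186, 1779]) cube([303, 46, 32]);
translate([525, 186, 2088]) cube([303, 46, 32]);
translate([525, 186, 2397]) cube([303, 46, 32]);


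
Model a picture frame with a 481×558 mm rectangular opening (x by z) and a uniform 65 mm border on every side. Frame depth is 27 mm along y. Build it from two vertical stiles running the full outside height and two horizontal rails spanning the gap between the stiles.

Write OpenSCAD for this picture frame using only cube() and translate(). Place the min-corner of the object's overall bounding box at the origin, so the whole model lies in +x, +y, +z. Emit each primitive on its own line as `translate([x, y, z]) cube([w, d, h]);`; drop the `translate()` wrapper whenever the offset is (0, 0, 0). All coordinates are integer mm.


cube([65, 27, 688]);
translate([546, 0, 0]) cube([65, 27, 688]);
translate([65, 0, 0]) cube([481, 27, 65]);
translate([65, 0, 623]) cube([481, 27, 65]);


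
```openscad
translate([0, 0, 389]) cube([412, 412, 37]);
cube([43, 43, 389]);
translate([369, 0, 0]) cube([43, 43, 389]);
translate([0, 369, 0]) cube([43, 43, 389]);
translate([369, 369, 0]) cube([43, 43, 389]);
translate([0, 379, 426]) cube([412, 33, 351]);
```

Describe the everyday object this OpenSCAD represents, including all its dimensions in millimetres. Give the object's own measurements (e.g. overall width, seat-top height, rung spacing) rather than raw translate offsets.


A chair. The seat is a 412×412×37 mm slab with its top at z = 426 mm, on four 43×43 mm corner legs (flush with the seat edges, standing on z = 0). A flat backrest 33 mm thick, 351 mm tall, spans the full seat width and rises from the seat top along its +y edge, rear face flush with the rear of the seat.


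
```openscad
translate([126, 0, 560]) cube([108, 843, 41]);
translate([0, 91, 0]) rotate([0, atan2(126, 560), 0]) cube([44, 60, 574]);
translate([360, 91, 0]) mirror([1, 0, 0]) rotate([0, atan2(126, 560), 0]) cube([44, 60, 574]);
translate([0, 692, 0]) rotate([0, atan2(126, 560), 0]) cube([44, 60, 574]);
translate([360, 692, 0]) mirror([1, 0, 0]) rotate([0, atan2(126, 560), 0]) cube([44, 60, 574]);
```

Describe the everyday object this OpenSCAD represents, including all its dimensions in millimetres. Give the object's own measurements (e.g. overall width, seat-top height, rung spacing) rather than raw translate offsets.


A sawhorse. A 108×843×41 mm beam (x, y, z) sits on two A-frame leg pairs. Each pair is two raked legs of 44×60 mm section (60 mm along y) splaying symmetrically in x. Each leg rises 560 mm vertically over 126 mm of horizontal reach and is 574 mm long along its own axis. Every leg's outer bottom edge rests on the floor and its outer top edge meets a bottom edge of the beam — the left legs (tilting toward +x) meet the beam's −x bottom edge, the right legs (their mirror images, tilting toward −x) meet its +x bottom edge — so the leg tops tuck under the beam, the beam's underside is 560 mm above the floor, and the feet are 360 mm apart outside-to-outside with the beam centred between them. The two leg pairs are set in 91 mm from either end of the beam.


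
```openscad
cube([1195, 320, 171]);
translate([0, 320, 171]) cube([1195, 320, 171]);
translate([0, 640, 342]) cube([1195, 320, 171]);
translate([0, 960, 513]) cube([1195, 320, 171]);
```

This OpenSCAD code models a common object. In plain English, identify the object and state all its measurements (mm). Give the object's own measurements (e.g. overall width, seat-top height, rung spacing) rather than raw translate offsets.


A straight staircase of 4 solid steps. Each step is 1195 mm wide (x), 320 mm deep (y, the going) and 171 mm tall (the rise). The first step rests on the floor; each subsequent step sits one going further in +y and one rise higher in +z, directly behind and above the previous step with no overlap.


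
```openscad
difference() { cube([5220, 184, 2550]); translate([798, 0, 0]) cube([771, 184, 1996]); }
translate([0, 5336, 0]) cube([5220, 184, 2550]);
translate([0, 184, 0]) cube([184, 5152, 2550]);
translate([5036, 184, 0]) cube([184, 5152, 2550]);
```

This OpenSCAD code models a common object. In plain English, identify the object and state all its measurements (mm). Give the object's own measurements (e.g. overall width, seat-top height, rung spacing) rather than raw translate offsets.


A single room: four walls, each 2550 mm tall and 184 mm thick, enclosing an outside footprint 5220×5520 mm (x × y), no floor or roof. The front and back walls (−y and +y sides) run the full x-width; the side walls fit between their inner faces. A door opening 771 mm wide and 1996 mm tall is cut through the front wall from the floor up, its −x edge 798 mm from the wall's −x end.


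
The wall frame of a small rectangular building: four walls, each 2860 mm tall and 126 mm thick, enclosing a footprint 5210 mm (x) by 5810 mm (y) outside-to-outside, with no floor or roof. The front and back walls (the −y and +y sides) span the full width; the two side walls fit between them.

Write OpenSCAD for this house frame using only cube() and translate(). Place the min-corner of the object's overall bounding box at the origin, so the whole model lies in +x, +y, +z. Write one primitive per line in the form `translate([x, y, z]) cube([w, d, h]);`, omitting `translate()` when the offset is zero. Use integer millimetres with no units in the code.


cube([5210, 126, 2860]);
translate([0, 5684, 0]) cube([5210, 126, 2860]);
translate([0, 126, 0]) cube([126, 5558, 2860]);
translate([5084, 126, 0]) cube([126, 5558, 2860]);


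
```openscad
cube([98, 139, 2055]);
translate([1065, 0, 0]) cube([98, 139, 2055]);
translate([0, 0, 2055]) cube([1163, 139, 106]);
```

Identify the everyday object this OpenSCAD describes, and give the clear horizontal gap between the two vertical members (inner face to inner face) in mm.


A door frame. The clear opening width is 967 mm.

Two 2055 mm tall posts with a header on top — a door frame. The left jamb is 98 mm wide at x = 0; the right jamb starts at x = 1065. The clear opening is 1065 − 98 = 967 mm.


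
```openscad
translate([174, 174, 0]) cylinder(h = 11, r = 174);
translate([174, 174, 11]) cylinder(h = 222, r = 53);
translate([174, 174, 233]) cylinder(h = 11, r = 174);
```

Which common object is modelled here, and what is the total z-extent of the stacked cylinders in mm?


A spool. The overall height is 244 mm.

Three coaxial cylinders, large–small–large — a spool. Two 11 mm flanges and a 222 mm core give 11 + 222 + 11 = 244 mm.


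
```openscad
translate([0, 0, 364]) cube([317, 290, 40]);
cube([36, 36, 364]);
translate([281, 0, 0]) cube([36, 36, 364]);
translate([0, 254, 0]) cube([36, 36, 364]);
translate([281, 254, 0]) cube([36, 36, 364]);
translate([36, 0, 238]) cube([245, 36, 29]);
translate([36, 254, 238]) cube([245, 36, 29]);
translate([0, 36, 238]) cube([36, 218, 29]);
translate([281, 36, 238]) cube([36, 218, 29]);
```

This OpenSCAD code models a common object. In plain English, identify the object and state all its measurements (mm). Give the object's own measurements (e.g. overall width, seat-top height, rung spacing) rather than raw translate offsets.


A four-legged stool. The seat is a 317×290×40 mm slab whose top surface is at z = 404 mm; four square legs, each 36×36 mm in cross-section, run from the floor (z = 0) to the underside of the seat, each flush with a corner of the seat. Four stretchers, 36 mm wide and 29 mm tall, connect adjacent legs with their undersides at z = 238 mm, each running between the inner faces of the legs it joins and aligned with the legs' outer faces on the other axis.


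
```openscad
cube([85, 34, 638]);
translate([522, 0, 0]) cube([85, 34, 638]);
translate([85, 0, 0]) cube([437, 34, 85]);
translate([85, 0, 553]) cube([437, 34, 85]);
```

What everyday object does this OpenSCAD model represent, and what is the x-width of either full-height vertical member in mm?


A picture frame. The border width is 85 mm.

Four thin pieces enclosing a rectangular opening — a picture frame. The two full-height stiles are 638 mm tall; the top rail sits at z = 553 and is 85 mm tall, so the border above the opening is 638 − 553 = 85 mm, matching the stile x-width.


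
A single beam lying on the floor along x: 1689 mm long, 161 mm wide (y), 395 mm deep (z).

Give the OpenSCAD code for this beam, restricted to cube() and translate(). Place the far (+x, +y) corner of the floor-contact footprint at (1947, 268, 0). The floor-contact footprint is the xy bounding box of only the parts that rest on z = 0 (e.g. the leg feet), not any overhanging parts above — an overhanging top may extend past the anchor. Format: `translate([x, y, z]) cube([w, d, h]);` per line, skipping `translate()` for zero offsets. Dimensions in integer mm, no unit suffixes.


translate([258, 107, 0]) cube([1689, 161, 395]);


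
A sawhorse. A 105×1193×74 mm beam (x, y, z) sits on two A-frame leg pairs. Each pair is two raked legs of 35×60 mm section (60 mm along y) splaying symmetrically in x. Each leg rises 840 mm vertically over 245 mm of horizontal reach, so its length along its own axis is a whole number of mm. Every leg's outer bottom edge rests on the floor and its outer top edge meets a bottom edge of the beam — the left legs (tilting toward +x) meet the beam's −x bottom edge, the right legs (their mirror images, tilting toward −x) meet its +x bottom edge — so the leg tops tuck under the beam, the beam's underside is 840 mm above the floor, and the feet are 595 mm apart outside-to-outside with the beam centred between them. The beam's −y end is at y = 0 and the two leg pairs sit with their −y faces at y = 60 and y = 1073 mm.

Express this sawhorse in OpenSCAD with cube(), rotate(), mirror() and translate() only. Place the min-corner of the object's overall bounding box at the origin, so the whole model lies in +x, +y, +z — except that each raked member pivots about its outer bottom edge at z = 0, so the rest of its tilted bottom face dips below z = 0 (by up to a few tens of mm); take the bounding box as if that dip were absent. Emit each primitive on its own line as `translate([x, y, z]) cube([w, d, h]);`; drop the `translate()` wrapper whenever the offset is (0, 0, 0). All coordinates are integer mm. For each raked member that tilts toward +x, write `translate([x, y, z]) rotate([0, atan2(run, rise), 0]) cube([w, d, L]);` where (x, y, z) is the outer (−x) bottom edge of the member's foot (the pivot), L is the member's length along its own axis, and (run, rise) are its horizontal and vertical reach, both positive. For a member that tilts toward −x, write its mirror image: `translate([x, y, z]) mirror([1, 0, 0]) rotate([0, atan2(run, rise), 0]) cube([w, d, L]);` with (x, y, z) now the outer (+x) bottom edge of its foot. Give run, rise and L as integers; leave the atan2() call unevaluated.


translate([245, 0, 840]) cube([105, 1193, 74]);
translate([0, 60, 0]) rotate([0, atan2(245, 840), 0]) cube([35, 60, 875]);
translate([595, 60, 0]) mirror([1, 0, 0]) rotate([0, atan2(245, 840), 0]) cube([35, 60, 875]);
translate([0, 1073, 0]) rotate([0, atan2(245, 840), 0]) cube([35, 60, 875]);
translate([595, 1073, 0]) mirror([1, 0, 0]) rotate([0, atan2(245, 840), 0]) cube([35, 60, 875]);


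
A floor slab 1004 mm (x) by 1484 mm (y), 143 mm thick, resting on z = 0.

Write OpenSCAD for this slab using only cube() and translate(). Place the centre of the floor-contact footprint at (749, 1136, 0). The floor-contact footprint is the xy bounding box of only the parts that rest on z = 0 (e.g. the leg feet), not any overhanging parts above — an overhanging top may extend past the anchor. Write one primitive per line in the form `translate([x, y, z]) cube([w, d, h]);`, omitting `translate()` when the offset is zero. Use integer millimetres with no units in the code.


translate([247, 394, 0]) cube([1004, 1484, 143]);


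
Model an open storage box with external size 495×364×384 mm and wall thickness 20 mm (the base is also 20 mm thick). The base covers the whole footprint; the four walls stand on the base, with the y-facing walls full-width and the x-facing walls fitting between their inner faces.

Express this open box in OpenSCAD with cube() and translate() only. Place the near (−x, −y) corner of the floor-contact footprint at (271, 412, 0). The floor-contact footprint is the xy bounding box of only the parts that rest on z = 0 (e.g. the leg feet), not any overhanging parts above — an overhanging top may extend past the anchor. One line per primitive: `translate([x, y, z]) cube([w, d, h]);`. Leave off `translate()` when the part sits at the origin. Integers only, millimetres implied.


translate([271, 412, 0]) cube([495, 364, 20]);
translate([271, 412, 20]) cube([495, 20, 364]);
translate([271, 756, 20]) cube([495, 20, 364]);
translate([271, 432, 20]) cube([20, 324, 364]);
translate([746, 432, 20]) cube([20, 324, 364]);


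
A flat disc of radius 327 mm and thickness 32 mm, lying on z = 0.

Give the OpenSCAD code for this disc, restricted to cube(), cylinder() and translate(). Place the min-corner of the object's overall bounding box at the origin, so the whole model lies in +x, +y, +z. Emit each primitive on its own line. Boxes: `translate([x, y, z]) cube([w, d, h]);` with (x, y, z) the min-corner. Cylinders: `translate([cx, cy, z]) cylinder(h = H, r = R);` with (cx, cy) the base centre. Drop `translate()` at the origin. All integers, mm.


translate([327, 327, 0]) cylinder(h = 32, r = 327);


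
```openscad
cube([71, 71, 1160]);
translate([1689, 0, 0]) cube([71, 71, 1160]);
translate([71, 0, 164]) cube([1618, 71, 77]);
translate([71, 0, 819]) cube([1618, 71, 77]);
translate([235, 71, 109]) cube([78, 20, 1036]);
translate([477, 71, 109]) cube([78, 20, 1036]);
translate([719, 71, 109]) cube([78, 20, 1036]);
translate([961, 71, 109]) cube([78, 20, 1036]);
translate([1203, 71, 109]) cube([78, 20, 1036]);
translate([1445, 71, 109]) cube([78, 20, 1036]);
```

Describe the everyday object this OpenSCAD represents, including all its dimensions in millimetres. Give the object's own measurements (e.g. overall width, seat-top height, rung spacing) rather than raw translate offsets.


A fence section. Two 71×71 mm posts, 1160 mm tall, stand on the floor with a clear span of 1618 mm between their inner faces. Two horizontal rails of 71×77 mm section span the gap between the posts with their undersides at z = 164 mm and z = 819 mm, flush with the posts' −y face. 6 pickets, each 78 mm wide, 20 mm thick and 1036 mm tall, are fixed to the +y face of the rails with their bottoms at z = 109 mm, spaced across the span with a 164 mm gap after the −x post and between neighbouring pickets, with 166 mm left before the +x post.


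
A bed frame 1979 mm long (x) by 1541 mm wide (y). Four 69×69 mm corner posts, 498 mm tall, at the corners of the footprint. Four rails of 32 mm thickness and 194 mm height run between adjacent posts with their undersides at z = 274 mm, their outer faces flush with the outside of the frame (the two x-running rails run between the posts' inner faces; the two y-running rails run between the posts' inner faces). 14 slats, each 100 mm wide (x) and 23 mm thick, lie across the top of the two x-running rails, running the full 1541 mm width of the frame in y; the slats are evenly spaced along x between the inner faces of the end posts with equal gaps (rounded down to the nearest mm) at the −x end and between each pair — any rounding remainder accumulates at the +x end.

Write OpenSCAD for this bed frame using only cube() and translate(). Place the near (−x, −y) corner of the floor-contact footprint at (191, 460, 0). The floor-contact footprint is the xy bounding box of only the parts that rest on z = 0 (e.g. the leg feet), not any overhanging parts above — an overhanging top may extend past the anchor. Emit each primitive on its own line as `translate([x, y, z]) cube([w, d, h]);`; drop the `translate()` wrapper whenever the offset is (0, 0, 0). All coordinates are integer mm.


translate([191, 460, 0]) cube([69, 69, 498]);
translate([191, 1932, 0]) cube([69, 69, 498]);
translate([2101, 460, 0]) cube([69, 69, 498]);
translate([2101, 1932, 0]) cube([69, 69, 498]);
translate([260, 460, 274]) cube([1841, 32, 194]);
translate([260, 1969, 274]) cube([1841, 32, 194]);
translate([191, 529, 274]) cube([32, 1403, 194]);
translate([2138, 529, 274]) cube([32, 1403, 194]);
translate([289, 460, 468]) cube([100, 1541, 23]);
translate([418, 460, 468]) cube([100, 1541, 23]);
translate([547, 460, 468]) cube([100, 1541, 23]);
translate([676, 460, 468]) cube([100, 1541, 23]);
translate([805, 460, 468]) cube([100, 1541, 23]);
translate([934, 460, 468]) cube([100, 1541, 23]);
translate([1063, 460, 468]) cube([100, 1541, 23]);
translate([1192, 460, 468]) cube([100, 1541, 23]);
translate([1321, 460, 468]) cube([100, 1541, 23]);
translate([1450, 460, 468]) cube([100, 1541, 23]);
translate([1579, 460, 468]) cube([100, 1541, 23]);
translate([1708, 460, 468]) cube([100, 1541, 23]);
translate([1837, 460, 468]) cube([100, 1541, 23]);
translate([1966, 460, 468]) cube([100, 1541, 23]);


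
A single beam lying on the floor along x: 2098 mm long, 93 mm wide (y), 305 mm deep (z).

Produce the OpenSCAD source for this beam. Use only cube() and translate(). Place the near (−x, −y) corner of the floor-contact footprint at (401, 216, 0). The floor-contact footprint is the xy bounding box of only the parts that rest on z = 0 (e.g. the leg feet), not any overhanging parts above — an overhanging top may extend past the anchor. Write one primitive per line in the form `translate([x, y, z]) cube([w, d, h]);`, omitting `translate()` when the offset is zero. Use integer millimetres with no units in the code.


translate([401, 216, 0]) cube([2098, 93, 305]);


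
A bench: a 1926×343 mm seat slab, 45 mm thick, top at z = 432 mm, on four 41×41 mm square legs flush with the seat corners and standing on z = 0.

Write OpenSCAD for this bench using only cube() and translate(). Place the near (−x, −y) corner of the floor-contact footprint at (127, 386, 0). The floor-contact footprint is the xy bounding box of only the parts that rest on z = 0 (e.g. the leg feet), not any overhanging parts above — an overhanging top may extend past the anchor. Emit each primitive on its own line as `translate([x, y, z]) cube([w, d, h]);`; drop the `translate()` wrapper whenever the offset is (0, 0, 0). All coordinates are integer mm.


translate([127, 386, 387]) cube([1926, 343, 45]);
translate([127, 386, 0]) cube([41, 41, 387]);
translate([127, 688, 0]) cube([41, 41, 387]);
translate([2012, 386, 0]) cube([41, 41, 387]);
translate([2012, 688, 0]) cube([41, 41, 387]);


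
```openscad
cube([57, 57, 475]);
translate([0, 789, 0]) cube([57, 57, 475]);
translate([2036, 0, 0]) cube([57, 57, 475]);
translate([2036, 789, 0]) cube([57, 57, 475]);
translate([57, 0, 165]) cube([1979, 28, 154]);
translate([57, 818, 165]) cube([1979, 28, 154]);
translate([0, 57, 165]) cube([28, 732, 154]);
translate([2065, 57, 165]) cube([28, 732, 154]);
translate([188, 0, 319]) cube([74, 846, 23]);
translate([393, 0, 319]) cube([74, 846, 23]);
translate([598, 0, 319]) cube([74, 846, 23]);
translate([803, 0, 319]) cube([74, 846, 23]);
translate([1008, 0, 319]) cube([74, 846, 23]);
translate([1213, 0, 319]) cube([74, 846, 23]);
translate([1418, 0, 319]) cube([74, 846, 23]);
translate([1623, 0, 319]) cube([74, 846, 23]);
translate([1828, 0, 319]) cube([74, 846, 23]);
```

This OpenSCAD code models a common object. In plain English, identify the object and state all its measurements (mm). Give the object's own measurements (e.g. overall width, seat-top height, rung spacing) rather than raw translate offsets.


A bed frame 2093 mm long (x) by 846 mm wide (y). Four 57×57 mm corner posts, 475 mm tall, at the corners of the footprint. Four rails of 28 mm thickness and 154 mm height run between adjacent posts with their undersides at z = 165 mm, their outer faces flush with the outside of the frame (the two x-running rails run between the posts' inner faces; the two y-running rails run between the posts' inner faces). 9 slats, each 74 mm wide (x) and 23 mm thick, lie across the top of the two x-running rails, running the full 846 mm width of the frame in y; along x they sit between the end posts with a 131 mm gap after the −x posts and between neighbouring slats, leaving 134 mm before the +x posts.


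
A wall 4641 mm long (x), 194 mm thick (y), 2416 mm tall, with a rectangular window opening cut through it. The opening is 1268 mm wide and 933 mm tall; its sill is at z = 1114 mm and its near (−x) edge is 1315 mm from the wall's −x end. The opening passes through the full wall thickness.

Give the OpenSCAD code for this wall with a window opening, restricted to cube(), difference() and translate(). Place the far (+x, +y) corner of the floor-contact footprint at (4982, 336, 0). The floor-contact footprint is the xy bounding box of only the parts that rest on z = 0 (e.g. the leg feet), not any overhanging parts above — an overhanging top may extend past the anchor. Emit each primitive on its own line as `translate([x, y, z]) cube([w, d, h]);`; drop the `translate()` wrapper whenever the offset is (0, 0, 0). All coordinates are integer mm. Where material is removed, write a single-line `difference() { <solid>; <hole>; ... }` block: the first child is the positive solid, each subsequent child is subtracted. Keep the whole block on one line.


difference() { translate([341, 142, 0]) cube([4641, 194, 2416]); translate([1656, 142, 1114]) cube([1268, 194, 933]); }


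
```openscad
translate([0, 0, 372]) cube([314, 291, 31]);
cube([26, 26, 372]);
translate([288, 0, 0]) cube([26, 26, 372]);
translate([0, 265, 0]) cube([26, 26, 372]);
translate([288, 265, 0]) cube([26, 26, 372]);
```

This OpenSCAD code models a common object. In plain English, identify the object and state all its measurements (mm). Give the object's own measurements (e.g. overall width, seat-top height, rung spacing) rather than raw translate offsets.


A simple wooden stool: a rectangular seat 314 mm (x) by 291 mm (y), 31 mm thick, top face at z = 403 mm, on four square legs, each 26×26 mm in cross-section. The legs rest on z = 0, each flush with a corner of the seat.


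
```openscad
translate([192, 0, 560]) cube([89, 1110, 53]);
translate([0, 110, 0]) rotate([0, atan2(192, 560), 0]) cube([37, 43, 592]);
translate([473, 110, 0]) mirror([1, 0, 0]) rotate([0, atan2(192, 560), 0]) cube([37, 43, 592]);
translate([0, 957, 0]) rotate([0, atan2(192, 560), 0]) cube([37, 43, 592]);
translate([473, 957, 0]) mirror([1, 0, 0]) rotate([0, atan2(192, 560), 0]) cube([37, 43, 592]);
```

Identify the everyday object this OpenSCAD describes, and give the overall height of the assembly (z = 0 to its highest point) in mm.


A sawhorse. The overall height is 613 mm.

A beam across two mirrored pairs of raked legs — a sawhorse. The beam's underside is at z = 560 (matching the legs' vertical rise in atan2(192, 560)) and the beam is 53 mm tall, so its top is at 560 + 53 = 613 mm. The raked legs top out at the beam's underside, so that is the highest point.


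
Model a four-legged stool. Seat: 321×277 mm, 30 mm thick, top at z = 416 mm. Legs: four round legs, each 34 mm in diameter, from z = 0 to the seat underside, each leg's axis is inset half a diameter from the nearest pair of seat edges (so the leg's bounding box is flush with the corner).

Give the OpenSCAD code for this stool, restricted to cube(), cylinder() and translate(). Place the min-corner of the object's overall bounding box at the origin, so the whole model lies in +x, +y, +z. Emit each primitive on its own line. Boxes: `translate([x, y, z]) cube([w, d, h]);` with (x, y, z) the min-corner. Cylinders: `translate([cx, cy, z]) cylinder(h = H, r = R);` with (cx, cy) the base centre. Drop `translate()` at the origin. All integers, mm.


translate([0, 0, 386]) cube([321, 277, 30]);
translate([17, 17, 0]) cylinder(h = 386, r = 17);
translate([304, 17, 0]) cylinder(h = 386, r = 17);
translate([17, 260, 0]) cylinder(h = 386, r = 17);
translate([304, 260, 0]) cylinder(h = 386, r = 17);


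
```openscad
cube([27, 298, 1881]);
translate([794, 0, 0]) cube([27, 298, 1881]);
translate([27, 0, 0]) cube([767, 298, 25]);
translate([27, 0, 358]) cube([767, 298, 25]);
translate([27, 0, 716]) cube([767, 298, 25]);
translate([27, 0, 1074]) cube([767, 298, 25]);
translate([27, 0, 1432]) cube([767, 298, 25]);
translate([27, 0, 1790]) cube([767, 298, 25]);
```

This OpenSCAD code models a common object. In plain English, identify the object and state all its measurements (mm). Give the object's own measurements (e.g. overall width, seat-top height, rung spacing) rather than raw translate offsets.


An open bookshelf. Two side panels, each 27 mm thick, 298 mm deep and 1881 mm tall, stand 821 mm apart (outside-to-outside). Between them sit 6 shelves, each 25 mm thick and 298 mm deep, spanning the full gap between the sides. The bottom shelf rests on the floor (its underside at z = 0) and the clear gap between one shelf's top and the next shelf's underside is 333 mm.


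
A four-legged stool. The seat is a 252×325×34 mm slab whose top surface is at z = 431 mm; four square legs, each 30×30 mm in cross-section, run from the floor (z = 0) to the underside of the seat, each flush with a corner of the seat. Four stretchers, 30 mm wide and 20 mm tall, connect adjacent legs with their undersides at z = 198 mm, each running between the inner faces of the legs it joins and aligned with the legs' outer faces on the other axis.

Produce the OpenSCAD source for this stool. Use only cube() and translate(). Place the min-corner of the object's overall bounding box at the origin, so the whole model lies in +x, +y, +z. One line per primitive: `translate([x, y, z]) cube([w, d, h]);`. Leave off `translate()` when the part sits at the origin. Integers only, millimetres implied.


translate([0, 0, 397]) cube([252, 325, 34]);
cube([30, 30, 397]);
translate([222, 0, 0]) cube([30, 30, 397]);
translate([0, 295, 0]) cube([30, 30, 397]);
translate([222, 295, 0]) cube([30, 30, 397]);
translate([30, 0, 198]) cube([192, 30, 20]);
translate([30, 295, 198]) cube([192, 30, 20]);
translate([0, 30, 198]) cube([30, 265, 20]);
translate([222, 30, 198]) cube([30, 265, 20]);


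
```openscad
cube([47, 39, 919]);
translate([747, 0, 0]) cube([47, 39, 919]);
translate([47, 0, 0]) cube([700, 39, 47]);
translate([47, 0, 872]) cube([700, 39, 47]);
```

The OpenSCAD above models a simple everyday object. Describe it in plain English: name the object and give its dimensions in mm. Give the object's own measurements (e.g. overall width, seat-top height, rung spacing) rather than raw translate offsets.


A rectangular picture frame lying in the x–z plane (depth along y). The opening is 700 mm wide (x) by 825 mm tall (z), surrounded by a border 47 mm wide on all four sides. The frame is 39 mm deep and is made of two full-height vertical stiles with two horizontal rails fitted between them.


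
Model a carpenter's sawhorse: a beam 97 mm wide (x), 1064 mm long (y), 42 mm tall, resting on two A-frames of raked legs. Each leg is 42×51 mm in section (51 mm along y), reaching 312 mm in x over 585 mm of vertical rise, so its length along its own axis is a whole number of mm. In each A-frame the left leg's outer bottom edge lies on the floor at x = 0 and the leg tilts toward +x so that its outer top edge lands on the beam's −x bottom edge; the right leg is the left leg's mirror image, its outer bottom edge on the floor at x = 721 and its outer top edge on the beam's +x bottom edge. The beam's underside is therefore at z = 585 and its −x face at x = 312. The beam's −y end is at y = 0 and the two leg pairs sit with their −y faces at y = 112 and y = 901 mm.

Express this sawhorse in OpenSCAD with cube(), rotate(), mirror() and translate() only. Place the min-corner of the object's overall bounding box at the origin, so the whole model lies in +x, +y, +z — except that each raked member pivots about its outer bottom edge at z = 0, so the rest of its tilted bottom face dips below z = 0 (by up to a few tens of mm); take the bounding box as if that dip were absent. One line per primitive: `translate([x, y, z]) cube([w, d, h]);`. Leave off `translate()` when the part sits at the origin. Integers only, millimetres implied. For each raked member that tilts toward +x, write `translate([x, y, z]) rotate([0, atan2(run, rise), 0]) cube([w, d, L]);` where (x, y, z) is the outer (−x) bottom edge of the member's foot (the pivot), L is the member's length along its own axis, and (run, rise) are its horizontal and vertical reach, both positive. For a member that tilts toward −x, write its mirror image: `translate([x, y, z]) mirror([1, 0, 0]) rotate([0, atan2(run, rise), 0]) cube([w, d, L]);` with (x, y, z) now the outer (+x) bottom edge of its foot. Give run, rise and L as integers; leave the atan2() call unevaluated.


// leg length = √(312² + 585²) = 663
// right-leg outer foot x = 2·312 + 97 = 721
// beam min-corner = (312, 0, 585)
translate([312, 0, 585]) cube([97, 1064, 42]);
translate([0, 112, 0]) rotate([0, atan2(312, 585), 0]) cube([42, 51, 663]);
translate([721, 112, 0]) mirror([1, 0, 0]) rotate([0, atan2(312, 585), 0]) cube([42, 51, 663]);
translate([0, 901, 0]) rotate([0, atan2(312, 585), 0]) cube([42, 51, 663]);
translate([721, 901, 0]) mirror([1, 0, 0]) rotate([0, atan2(312, 585), 0]) cube([42, 51, 663]);


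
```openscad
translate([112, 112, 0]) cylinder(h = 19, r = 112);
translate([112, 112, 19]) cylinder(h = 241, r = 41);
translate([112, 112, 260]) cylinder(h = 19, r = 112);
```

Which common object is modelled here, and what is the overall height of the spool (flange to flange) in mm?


A spool. The overall height is 279 mm.

Three coaxial cylinders, large–small–large — a spool. Two 19 mm flanges and a 241 mm core give 19 + 241 + 19 = 279 mm.


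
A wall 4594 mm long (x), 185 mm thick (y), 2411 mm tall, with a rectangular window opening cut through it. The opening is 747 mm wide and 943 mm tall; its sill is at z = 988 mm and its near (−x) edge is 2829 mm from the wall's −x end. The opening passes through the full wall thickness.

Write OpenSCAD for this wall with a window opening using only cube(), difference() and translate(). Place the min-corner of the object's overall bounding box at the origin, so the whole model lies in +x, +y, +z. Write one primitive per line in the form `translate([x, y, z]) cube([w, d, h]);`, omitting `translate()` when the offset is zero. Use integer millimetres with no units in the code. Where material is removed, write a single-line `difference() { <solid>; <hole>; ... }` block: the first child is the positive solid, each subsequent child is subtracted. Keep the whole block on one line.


difference() { cube([4594, 185, 2411]); translate([2829, 0, 988]) cube([747, 185, 943]); }


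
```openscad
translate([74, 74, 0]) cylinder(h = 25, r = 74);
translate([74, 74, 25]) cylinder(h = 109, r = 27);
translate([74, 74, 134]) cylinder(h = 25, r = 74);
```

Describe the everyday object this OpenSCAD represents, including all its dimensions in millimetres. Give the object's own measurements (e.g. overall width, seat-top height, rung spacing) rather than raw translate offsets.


A spool: two coaxial disc flanges of radius 74 mm and thickness 25 mm, joined by a core cylinder of radius 27 mm and height 109 mm. The lower flange rests on z = 0 and the three cylinders share a vertical axis.


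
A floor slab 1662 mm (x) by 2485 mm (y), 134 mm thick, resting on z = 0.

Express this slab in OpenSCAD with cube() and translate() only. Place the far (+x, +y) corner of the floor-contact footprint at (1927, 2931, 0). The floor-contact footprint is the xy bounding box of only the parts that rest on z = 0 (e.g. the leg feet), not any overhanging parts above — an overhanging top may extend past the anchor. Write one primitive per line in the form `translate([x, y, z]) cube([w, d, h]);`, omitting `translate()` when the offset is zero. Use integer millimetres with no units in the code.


translate([265, 446, 0]) cube([1662, 2485, 134]);


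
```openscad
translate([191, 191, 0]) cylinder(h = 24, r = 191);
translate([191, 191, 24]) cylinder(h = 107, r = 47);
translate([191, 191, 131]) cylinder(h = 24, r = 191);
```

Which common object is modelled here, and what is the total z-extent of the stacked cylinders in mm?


A spool. The overall height is 155 mm.

Three coaxial cylinders, large–small–large — a spool. Two 24 mm flanges and a 107 mm core give 24 + 107 + 24 = 155 mm.


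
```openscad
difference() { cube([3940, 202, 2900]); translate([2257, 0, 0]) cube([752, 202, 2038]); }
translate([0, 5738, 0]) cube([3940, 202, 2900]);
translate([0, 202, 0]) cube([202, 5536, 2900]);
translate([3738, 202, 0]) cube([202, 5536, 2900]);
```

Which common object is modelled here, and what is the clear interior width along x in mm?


A single room. The interior width is 3536 mm.

Four walls enclosing a rectangle with a door in the front wall — a room. Outside width 3940 minus two 202 mm walls gives 3536 mm.


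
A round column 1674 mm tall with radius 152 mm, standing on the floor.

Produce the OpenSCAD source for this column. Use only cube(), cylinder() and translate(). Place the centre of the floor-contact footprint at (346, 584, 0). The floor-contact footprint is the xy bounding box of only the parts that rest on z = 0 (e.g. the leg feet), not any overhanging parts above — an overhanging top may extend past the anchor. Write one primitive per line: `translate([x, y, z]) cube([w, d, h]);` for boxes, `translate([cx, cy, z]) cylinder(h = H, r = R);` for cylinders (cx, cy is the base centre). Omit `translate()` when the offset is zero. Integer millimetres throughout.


translate([346, 584, 0]) cylinder(h = 1674, r = 152);


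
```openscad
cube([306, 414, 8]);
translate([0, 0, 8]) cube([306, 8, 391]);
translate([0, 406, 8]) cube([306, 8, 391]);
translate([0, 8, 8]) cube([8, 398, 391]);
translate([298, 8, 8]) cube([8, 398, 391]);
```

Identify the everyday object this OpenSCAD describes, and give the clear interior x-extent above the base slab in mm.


An open box. The internal width is 290 mm.

A 306×414 base slab with four walls standing on it — an open box. The base is 306 mm wide and the walls are 8 mm thick, so the internal width is 306 − 2 × 8 = 290 mm.


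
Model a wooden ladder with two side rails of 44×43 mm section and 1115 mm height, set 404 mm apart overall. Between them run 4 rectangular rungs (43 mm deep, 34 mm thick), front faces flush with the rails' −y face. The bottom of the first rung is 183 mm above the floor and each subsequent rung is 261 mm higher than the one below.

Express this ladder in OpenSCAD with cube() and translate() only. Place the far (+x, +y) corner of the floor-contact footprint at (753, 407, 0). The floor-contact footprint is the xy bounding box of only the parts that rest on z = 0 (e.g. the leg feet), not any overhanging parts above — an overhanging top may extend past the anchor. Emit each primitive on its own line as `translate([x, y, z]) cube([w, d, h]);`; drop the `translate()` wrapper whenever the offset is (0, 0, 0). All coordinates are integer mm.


// rung span = 404 - 2*44 = 316
// rung[k] z = 183 + k*261
translate([349, 364, 0]) cube([44, 43, 1115]);
translate([709, 364, 0]) cube([44, 43, 1115]);
translate([393, 364, 183]) cube([316, 43, 34]);
translate([393, 364, 444]) cube([316, 43, 34]);
translate([393, 364, 705]) cube([316, 43, 34]);
translate([393, 364, 966]) cube([316, 43, 34]);


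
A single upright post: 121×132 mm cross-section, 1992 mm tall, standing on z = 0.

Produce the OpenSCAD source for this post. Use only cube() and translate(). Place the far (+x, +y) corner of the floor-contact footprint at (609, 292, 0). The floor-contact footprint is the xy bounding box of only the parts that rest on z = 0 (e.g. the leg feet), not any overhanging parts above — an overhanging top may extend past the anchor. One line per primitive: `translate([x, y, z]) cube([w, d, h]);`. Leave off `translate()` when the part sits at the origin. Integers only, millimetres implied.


translate([488, 160, 0]) cube([121, 132, 1992]);


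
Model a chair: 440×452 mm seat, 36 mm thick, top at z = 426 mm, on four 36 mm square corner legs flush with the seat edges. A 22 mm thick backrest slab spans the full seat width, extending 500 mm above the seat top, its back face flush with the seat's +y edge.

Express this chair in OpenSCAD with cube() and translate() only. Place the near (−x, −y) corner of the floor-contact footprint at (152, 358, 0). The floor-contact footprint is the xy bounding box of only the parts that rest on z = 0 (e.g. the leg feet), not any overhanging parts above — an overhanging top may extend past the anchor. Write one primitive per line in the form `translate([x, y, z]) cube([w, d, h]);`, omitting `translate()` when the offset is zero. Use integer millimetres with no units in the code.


translate([152, 358, 390]) cube([440, 452, 36]);
translate([152, 358, 0]) cube([36, 36, 390]);
translate([556, 358, 0]) cube([36, 36, 390]);
translate([152, 774, 0]) cube([36, 36, 390]);
translate([556, 774, 0]) cube([36, 36, 390]);
translate([152, 788, 426]) cube([440, 22, 500]);


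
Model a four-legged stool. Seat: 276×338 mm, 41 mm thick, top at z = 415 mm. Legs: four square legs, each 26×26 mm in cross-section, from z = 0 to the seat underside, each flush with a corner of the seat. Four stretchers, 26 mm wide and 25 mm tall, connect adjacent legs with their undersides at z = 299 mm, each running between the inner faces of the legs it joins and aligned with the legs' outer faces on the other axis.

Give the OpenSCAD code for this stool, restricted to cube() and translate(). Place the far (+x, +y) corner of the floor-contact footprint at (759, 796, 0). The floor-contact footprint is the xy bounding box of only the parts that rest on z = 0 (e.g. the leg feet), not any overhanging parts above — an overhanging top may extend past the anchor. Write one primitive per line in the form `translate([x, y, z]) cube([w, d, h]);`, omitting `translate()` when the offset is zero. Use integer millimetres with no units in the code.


translate([483, 458, 374]) cube([276, 338, 41]);
translate([483, 458, 0]) cube([26, 26, 374]);
translate([733, 458, 0]) cube([26, 26, 374]);
translate([483, 770, 0]) cube([26, 26, 374]);
translate([733, 770, 0]) cube([26, 26, 374]);
translate([509, 458, 299]) cube([224, 26, 25]);
translate([509, 770, 299]) cube([224, 26, 25]);
translate([483, 484, 299]) cube([26, 286, 25]);
translate([733, 484, 299]) cube([26, 286, 25]);
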